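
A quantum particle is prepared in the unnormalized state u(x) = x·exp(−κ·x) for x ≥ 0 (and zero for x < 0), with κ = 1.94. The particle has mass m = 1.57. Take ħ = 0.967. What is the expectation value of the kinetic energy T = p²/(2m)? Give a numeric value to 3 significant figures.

1.12

T = −(ħ²/2m) d²/dx², so ⟨T⟩ = −(ħ²/2m) ∫ u*·u'' dx / ∫|u|² dx; with m = 1.57.
Differentiate x·exp(−κ·x) with the product rule; every integrand then reduces to terms xʲ·e^(−2κx) on [0, ∞), with ∫₀^∞ xʲ·e^(−2κx) dx = j!/(2κ)^(j+1).
State is unnormalized: ∫|u|² dx = 0.034240, and ∫u*·(−ħ²/2m · u'') dx = 0.038376, so ⟨T⟩ = 0.038376 / 0.034240.
⟨T⟩ = 1.1208.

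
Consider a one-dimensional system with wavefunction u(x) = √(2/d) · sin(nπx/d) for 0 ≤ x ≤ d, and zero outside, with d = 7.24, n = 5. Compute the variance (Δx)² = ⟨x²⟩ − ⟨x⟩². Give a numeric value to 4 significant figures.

4.262

Compute ⟨x⟩ and ⟨x²⟩ separately, then (Δx)² = ⟨x²⟩ − ⟨x⟩².
With sin²θ = (1 − cos2θ)/2 on 0 ≤ x ≤ d: ∫sin²(nπx/d) dx = d/2, ∫x·sin²(nπx/d) dx = d²/4, ∫x²·sin²(nπx/d) dx = d³·(1/6 − 1/(4n²π²)); higher powers xᵏ the same way, integrating xᵏ·cos(2nπx/d) by parts.
⟨x⟩ = 3.6200 and ⟨x²⟩ = 17.366.
(Δx)² = 17.366 − (3.6200)² = 4.2619.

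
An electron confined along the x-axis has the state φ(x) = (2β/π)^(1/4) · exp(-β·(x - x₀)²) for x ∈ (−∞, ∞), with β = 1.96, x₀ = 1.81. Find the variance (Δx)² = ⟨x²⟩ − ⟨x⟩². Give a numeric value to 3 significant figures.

0.128

Compute ⟨x⟩ and ⟨x²⟩ separately, then (Δx)² = ⟨x²⟩ − ⟨x⟩².
Gaussian moments (u = x − x₀): ∫u^(2j)·e^(−2βu²) du = (2j−1)!!/(4β)^j · √(π/(2β)), odd powers integrate to 0; here √(π/(2β)) = 0.89522.
⟨x⟩ = 1.8100 and ⟨x²⟩ = 3.4037.
(Δx)² = 3.4037 − (1.8100)² = 0.12755.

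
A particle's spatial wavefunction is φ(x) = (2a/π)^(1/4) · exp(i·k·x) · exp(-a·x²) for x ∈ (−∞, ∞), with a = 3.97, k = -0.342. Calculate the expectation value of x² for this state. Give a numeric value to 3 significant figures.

0.0630

⟨x²⟩ = ∫ x²·|φ|² dx (integrals over the domain).
Gaussian moments: ∫x^(2j)·e^(−2ax²) dx = (2j−1)!!/(4a)^j · √(π/(2a)), odd powers integrate to 0; here √(π/(2a)) = 0.62902.
⟨x²⟩ = 0.062972.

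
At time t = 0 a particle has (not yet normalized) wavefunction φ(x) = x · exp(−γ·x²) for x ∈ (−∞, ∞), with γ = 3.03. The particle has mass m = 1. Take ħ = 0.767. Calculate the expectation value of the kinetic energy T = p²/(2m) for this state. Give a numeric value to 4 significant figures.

T = −(ħ²/2m) d²/dx², so ⟨T⟩ = −(ħ²/2m) ∫ φ*·φ'' dx / ∫|φ|² dx; with m = 1.
Expand each integrand as polynomial × e^(−2γx²) and use ∫x^(2j)·e^(−2γx²) dx = (2j−1)!!/(4γ)^j · √(π/(2γ)), odd powers → 0; here √(π/(2γ)) = 0.72001. Differentiate with the product rule, d/dx e^(−γx²) = −2γx·e^(−γx²).
State is unnormalized: ∫|φ|² dx = 0.059407, and ∫φ*·(−ħ²/2m · φ'') dx = 0.15884, so ⟨T⟩ = 0.15884 / 0.059407.
⟨T⟩ = 2.6738.

2.674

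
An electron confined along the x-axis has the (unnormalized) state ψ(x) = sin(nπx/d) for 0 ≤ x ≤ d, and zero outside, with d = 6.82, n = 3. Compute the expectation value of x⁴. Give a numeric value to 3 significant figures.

409.

⟨x⁴⟩ = ∫ x⁴·|ψ|² dx / ∫|ψ|² dx (integrals over the domain).
With sin²θ = (1 − cos2θ)/2 on 0 ≤ x ≤ d: ∫sin²(nπx/d) dx = d/2, ∫x·sin²(nπx/d) dx = d²/4, ∫x²·sin²(nπx/d) dx = d³·(1/6 − 1/(4n²π²)); higher powers xᵏ the same way, integrating xᵏ·cos(2nπx/d) by parts.
State is unnormalized: ∫|ψ|² dx = 3.4100, and ∫ψ*·x⁴·ψ dx = 1393.8, so ⟨x⁴⟩ = 1393.8 / 3.4100.
⟨x⁴⟩ = 408.74.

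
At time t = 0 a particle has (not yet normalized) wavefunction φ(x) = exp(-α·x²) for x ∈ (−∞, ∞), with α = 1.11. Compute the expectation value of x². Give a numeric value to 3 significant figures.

0.225

⟨x²⟩ = ∫ x²·|φ|² dx / ∫|φ|² dx (integrals over the domain).
Gaussian moments: ∫x^(2j)·e^(−2αx²) dx = (2j−1)!!/(4α)^j · √(π/(2α)), odd powers integrate to 0; here √(π/(2α)) = 1.1896.
State is unnormalized: ∫|φ|² dx = 1.1896, and ∫φ*·x²·φ dx = 0.26793, so ⟨x²⟩ = 0.26793 / 1.1896.
⟨x²⟩ = 0.22523.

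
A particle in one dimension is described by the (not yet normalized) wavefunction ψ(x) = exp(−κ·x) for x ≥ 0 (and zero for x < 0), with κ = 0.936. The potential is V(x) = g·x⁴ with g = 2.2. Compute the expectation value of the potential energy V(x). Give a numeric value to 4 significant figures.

⟨V⟩ = ∫ V(x)·|ψ|² dx / ∫|ψ|² dx.
Every integrand reduces to terms xʲ·e^(−2κx) on [0, ∞); use ∫₀^∞ xʲ·e^(−2κx) dx = j!/(2κ)^(j+1).
State is unnormalized: ∫|ψ|² dx = 0.53419, and ∫ψ*·V(x)·ψ dx = 2.2967, so ⟨V⟩ = 2.2967 / 0.53419.
⟨V⟩ = 4.2994.

4.299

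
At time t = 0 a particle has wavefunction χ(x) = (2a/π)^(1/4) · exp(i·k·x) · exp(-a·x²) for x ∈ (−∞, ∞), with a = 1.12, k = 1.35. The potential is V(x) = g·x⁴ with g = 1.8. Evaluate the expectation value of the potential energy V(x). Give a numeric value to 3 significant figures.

0.269

⟨V⟩ = ∫ V(x)·|χ|² dx.
Gaussian moments: ∫x^(2j)·e^(−2ax²) dx = (2j−1)!!/(4a)^j · √(π/(2a)), odd powers integrate to 0; here √(π/(2a)) = 1.1843.
⟨V⟩ = 0.26905.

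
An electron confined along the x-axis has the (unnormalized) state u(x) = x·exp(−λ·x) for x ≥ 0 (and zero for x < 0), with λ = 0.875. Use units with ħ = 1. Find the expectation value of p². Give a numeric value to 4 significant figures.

p² u = −ħ² d²u/dx²; ⟨p²⟩ = −ħ² ∫ u*·u'' dx / ∫|u|² dx.
Differentiate x·exp(−λ·x) with the product rule; every integrand then reduces to terms xʲ·e^(−2λx) on [0, ∞), with ∫₀^∞ xʲ·e^(−2λx) dx = j!/(2λ)^(j+1).
State is unnormalized: ∫|u|² dx = 0.37318, and ∫u*·(−ħ² u'') dx = 0.28571, so ⟨p²⟩ = 0.28571 / 0.37318.
⟨p²⟩ = 0.76563.

0.7656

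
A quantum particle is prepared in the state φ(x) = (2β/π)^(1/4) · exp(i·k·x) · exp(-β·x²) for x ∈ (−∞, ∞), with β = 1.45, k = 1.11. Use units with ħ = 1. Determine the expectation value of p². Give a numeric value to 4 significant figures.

p² φ = −ħ² d²φ/dx²; ⟨p²⟩ = −ħ² ∫ φ*·φ'' dx.
Gaussian moments: ∫x^(2j)·e^(−2βx²) dx = (2j−1)!!/(4β)^j · √(π/(2β)), odd powers integrate to 0; here √(π/(2β)) = 1.0408. Derivatives: φ′ = (ik − 2βx)·φ, φ″ = ((ik − 2βx)² − 2β)·φ; the odd-in-x pieces drop out.
⟨p²⟩ = 2.6821.

2.682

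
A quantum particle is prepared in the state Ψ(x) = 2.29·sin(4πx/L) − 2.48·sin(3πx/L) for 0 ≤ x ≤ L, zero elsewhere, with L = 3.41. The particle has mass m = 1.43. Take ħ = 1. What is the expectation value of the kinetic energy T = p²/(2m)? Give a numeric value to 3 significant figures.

3.63

T = −(ħ²/2m) d²/dx², so ⟨T⟩ = −(ħ²/2m) ∫ Ψ*·Ψ'' dx / ∫|Ψ|² dx; with m = 1.43.
d²/dx² sin(jπx/L) = −(jπ/L)²·sin(jπx/L); on 0 ≤ x ≤ L, ∫sin²(jπx/L) dx = L/2 and ∫sin(jπx/L)·sin(lπx/L) dx = 0 for j ≠ l, so only diagonal terms survive in ∫|Ψ|² and ∫Ψ·Ψ″; ∫Ψ·Ψ′ dx = [Ψ²/2] between the walls = 0.
State is unnormalized: ∫|Ψ|² dx = 19.428, and ∫Ψ*·(−ħ²/2m · Ψ'') dx = 70.465, so ⟨T⟩ = 70.465 / 19.428.
⟨T⟩ = 3.6271.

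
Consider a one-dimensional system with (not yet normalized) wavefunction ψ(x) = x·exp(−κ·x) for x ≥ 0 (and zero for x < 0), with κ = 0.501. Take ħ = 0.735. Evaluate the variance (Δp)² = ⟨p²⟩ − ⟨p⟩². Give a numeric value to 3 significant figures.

Compute ⟨p⟩ and ⟨p²⟩ separately; (Δp)² = ⟨p²⟩ − ⟨p⟩².
Differentiate x·exp(−κ·x) with the product rule; every integrand then reduces to terms xʲ·e^(−2κx) on [0, ∞), with ∫₀^∞ xʲ·e^(−2κx) dx = j!/(2κ)^(j+1).
Normalization: ∫|ψ|² dx = 1.9880.
⟨p⟩ = 0.0000 and ⟨p²⟩ = 0.13560.
(Δp)² = 0.13560 − (0.0000)² = 0.13560.

0.136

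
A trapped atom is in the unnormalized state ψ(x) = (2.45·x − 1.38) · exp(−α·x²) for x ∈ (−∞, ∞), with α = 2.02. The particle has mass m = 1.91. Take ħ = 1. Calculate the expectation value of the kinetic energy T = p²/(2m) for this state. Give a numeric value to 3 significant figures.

0.826

T = −(ħ²/2m) d²/dx², so ⟨T⟩ = −(ħ²/2m) ∫ ψ*·ψ'' dx / ∫|ψ|² dx; with m = 1.91.
Expand each integrand as polynomial × e^(−2αx²) and use ∫x^(2j)·e^(−2αx²) dx = (2j−1)!!/(4α)^j · √(π/(2α)), odd powers → 0; here √(π/(2α)) = 0.88183. Differentiate with the product rule, d/dx e^(−αx²) = −2αx·e^(−αx²).
State is unnormalized: ∫|ψ|² dx = 2.3345, and ∫ψ*·(−ħ²/2m · ψ'') dx = 1.9273, so ⟨T⟩ = 1.9273 / 2.3345.
⟨T⟩ = 0.82558.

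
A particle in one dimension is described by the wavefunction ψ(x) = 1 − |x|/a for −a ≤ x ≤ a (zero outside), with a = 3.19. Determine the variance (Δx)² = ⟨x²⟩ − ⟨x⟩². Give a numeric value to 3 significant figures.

Compute ⟨x⟩ and ⟨x²⟩ separately, then (Δx)² = ⟨x²⟩ − ⟨x⟩².
ψ is even, so ∫ over [−a, a] = 2∫₀ᵃ with ψ = 1 − x/a there: ∫₀ᵃ (1 − x/a)² dx = a/3, ∫₀ᵃ x²(1 − x/a)² dx = a³/30, ∫₀ᵃ x⁴(1 − x/a)² dx = a⁵/105.
Normalization: ∫|ψ|² dx = 2.1267.
⟨x⟩ = 0.0000 and ⟨x²⟩ = 1.0176.
(Δx)² = 1.0176 − (0.0000)² = 1.0176.

1.02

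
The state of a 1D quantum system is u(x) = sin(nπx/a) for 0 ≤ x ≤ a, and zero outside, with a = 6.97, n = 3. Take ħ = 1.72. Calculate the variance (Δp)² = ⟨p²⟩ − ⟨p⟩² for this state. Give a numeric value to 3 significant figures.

Compute ⟨p⟩ and ⟨p²⟩ separately; (Δp)² = ⟨p²⟩ − ⟨p⟩².
d/dx sin(nπx/a) = (nπ/a)·cos(nπx/a) and d²/dx² sin(nπx/a) = −(nπ/a)²·sin(nπx/a); on 0 ≤ x ≤ a, ∫sin²(nπx/a) dx = a/2 and ∫sin(nπx/a)·cos(nπx/a) dx = 0.
Normalization: ∫|u|² dx = 3.4850.
⟨p⟩ = 0.0000 and ⟨p²⟩ = 5.4092.
(Δp)² = 5.4092 − (0.0000)² = 5.4092.

5.41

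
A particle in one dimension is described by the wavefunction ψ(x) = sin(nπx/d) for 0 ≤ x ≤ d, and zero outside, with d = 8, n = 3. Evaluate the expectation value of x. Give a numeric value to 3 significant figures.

⟨x⟩ = ∫ x·|ψ|² dx / ∫|ψ|² dx (integrals over the domain).
With sin²θ = (1 − cos2θ)/2 on 0 ≤ x ≤ d: ∫sin²(nπx/d) dx = d/2, ∫x·sin²(nπx/d) dx = d²/4, ∫x²·sin²(nπx/d) dx = d³·(1/6 − 1/(4n²π²)); higher powers xᵏ the same way, integrating xᵏ·cos(2nπx/d) by parts.
State is unnormalized: ∫|ψ|² dx = 4.0000, and ∫ψ*·x·ψ dx = 16.000, so ⟨x⟩ = 16.000 / 4.0000.
⟨x⟩ = 4.0000.

4.00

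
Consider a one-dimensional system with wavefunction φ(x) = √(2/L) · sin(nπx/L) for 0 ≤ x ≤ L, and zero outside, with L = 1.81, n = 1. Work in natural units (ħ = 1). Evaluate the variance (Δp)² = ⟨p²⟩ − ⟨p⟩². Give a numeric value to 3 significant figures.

3.01

Compute ⟨p⟩ and ⟨p²⟩ separately; (Δp)² = ⟨p²⟩ − ⟨p⟩².
d/dx sin(nπx/L) = (nπ/L)·cos(nπx/L) and d²/dx² sin(nπx/L) = −(nπ/L)²·sin(nπx/L); on 0 ≤ x ≤ L, ∫sin²(nπx/L) dx = L/2 and ∫sin(nπx/L)·cos(nπx/L) dx = 0.
⟨p⟩ = 0.0000 and ⟨p²⟩ = 3.0126.
(Δp)² = 3.0126 − (0.0000)² = 3.0126.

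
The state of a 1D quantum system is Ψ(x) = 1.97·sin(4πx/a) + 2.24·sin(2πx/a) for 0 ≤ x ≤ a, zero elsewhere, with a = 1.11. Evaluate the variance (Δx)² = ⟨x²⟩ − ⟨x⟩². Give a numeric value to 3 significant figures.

0.147

Compute ⟨x⟩ and ⟨x²⟩ separately, then (Δx)² = ⟨x²⟩ − ⟨x⟩².
On 0 ≤ x ≤ a (j ≠ l): ∫sin²(jπx/a) dx = a/2, ∫sin(jπx/a)·sin(lπx/a) dx = 0; diagonal moments ∫x·sin²(jπx/a) dx = a²/4, ∫x²·sin²(jπx/a) dx = a³·(1/6 − 1/(4j²π²)); cross terms ∫x·sin(jπx/a)·sin(lπx/a) dx = 0 for j + l even and −4jla²/(π²(j² − l²)²) for j + l odd, ∫x²·sin(jπx/a)·sin(lπx/a) dx = (−1)^(j+l)·4jla³/(π²(j² − l²)²); higher powers the same way via product-to-sum and parts.
Normalization: ∫|Ψ|² dx = 4.9387.
⟨x⟩ = 0.55500 and ⟨x²⟩ = 0.45523.
(Δx)² = 0.45523 − (0.55500)² = 0.14720.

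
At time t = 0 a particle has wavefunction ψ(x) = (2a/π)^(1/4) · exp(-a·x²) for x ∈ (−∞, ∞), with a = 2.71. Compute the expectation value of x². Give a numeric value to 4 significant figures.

⟨x²⟩ = ∫ x²·|ψ|² dx (integrals over the domain).
Gaussian moments: ∫x^(2j)·e^(−2ax²) dx = (2j−1)!!/(4a)^j · √(π/(2a)), odd powers integrate to 0; here √(π/(2a)) = 0.76133.
⟨x²⟩ = 0.092251.

0.09225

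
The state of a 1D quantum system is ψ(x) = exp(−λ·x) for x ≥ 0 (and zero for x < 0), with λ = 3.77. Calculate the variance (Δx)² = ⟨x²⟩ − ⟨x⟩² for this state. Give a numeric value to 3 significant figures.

Compute ⟨x⟩ and ⟨x²⟩ separately, then (Δx)² = ⟨x²⟩ − ⟨x⟩².
Every integrand reduces to terms xʲ·e^(−2λx) on [0, ∞); use ∫₀^∞ xʲ·e^(−2λx) dx = j!/(2λ)^(j+1).
Normalization: ∫|ψ|² dx = 0.13263.
⟨x⟩ = 0.13263 and ⟨x²⟩ = 0.035179.
(Δx)² = 0.035179 − (0.13263)² = 0.017590.

0.0176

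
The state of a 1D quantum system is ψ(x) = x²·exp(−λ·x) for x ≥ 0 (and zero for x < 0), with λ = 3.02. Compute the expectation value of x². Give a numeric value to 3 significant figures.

⟨x²⟩ = ∫ x²·|ψ|² dx / ∫|ψ|² dx (integrals over the domain).
Every integrand reduces to terms xʲ·e^(−2λx) on [0, ∞); use ∫₀^∞ xʲ·e^(−2λx) dx = j!/(2λ)^(j+1).
State is unnormalized: ∫|ψ|² dx = 0.0029856, and ∫ψ*·x²·ψ dx = 0.0024551, so ⟨x²⟩ = 0.0024551 / 0.0029856.
⟨x²⟩ = 0.82233.

0.822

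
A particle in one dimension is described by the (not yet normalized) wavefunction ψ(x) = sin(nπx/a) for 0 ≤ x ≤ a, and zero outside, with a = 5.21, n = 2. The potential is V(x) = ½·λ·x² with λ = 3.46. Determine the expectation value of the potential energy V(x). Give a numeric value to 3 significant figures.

⟨V⟩ = ∫ V(x)·|ψ|² dx / ∫|ψ|² dx.
With sin²θ = (1 − cos2θ)/2 on 0 ≤ x ≤ a: ∫sin²(nπx/a) dx = a/2, ∫x·sin²(nπx/a) dx = a²/4, ∫x²·sin²(nπx/a) dx = a³·(1/6 − 1/(4n²π²)); higher powers xᵏ the same way, integrating xᵏ·cos(2nπx/a) by parts.
State is unnormalized: ∫|ψ|² dx = 2.6050, and ∫ψ*·V(x)·ψ dx = 39.227, so ⟨V⟩ = 39.227 / 2.6050.
⟨V⟩ = 15.058.

15.1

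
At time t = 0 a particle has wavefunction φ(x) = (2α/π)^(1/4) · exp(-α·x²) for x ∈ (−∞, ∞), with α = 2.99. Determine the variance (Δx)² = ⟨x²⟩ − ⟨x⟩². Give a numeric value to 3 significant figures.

0.0836

Compute ⟨x⟩ and ⟨x²⟩ separately, then (Δx)² = ⟨x²⟩ − ⟨x⟩².
Gaussian moments: ∫x^(2j)·e^(−2αx²) dx = (2j−1)!!/(4α)^j · √(π/(2α)), odd powers integrate to 0; here √(π/(2α)) = 0.72481.
⟨x⟩ = 0.0000 and ⟨x²⟩ = 0.083612.
(Δx)² = 0.083612 − (0.0000)² = 0.083612.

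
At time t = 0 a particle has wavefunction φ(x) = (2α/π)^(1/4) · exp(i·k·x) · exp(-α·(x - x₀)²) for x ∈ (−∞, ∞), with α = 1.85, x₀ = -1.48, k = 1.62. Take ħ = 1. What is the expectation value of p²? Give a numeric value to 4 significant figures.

4.474

p² φ = −ħ² d²φ/dx²; ⟨p²⟩ = −ħ² ∫ φ*·φ'' dx.
Gaussian moments (u = x − x₀): ∫u^(2j)·e^(−2αu²) du = (2j−1)!!/(4α)^j · √(π/(2α)), odd powers integrate to 0; here √(π/(2α)) = 0.92145. Derivatives: φ′ = (ik − 2αu)·φ, φ″ = ((ik − 2αu)² − 2α)·φ; the odd-in-u pieces drop out.
⟨p²⟩ = 4.4744.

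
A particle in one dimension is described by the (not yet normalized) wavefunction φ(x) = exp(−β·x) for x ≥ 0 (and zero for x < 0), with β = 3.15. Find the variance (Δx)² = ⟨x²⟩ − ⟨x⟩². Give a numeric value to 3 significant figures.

0.0252

Compute ⟨x⟩ and ⟨x²⟩ separately, then (Δx)² = ⟨x²⟩ − ⟨x⟩².
Every integrand reduces to terms xʲ·e^(−2βx) on [0, ∞); use ∫₀^∞ xʲ·e^(−2βx) dx = j!/(2β)^(j+1).
Normalization: ∫|φ|² dx = 0.15873.
⟨x⟩ = 0.15873 and ⟨x²⟩ = 0.050391.
(Δx)² = 0.050391 − (0.15873)² = 0.025195.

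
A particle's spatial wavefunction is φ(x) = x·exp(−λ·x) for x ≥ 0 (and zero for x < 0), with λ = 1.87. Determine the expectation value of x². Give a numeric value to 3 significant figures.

⟨x²⟩ = ∫ x²·|φ|² dx / ∫|φ|² dx (integrals over the domain).
Every integrand reduces to terms xʲ·e^(−2λx) on [0, ∞); use ∫₀^∞ xʲ·e^(−2λx) dx = j!/(2λ)^(j+1).
State is unnormalized: ∫|φ|² dx = 0.038231, and ∫φ*·x²·φ dx = 0.032798, so ⟨x²⟩ = 0.032798 / 0.038231.
⟨x²⟩ = 0.85790.

0.858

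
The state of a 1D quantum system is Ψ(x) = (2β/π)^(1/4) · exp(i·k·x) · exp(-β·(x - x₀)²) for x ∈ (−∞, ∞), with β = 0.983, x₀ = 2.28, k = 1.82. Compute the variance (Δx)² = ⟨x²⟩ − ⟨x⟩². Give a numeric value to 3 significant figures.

0.254

Compute ⟨x⟩ and ⟨x²⟩ separately, then (Δx)² = ⟨x²⟩ − ⟨x⟩².
Gaussian moments (u = x − x₀): ∫u^(2j)·e^(−2βu²) du = (2j−1)!!/(4β)^j · √(π/(2β)), odd powers integrate to 0; here √(π/(2β)) = 1.2641.
⟨x⟩ = 2.2800 and ⟨x²⟩ = 5.4527.
(Δx)² = 5.4527 − (2.2800)² = 0.25432.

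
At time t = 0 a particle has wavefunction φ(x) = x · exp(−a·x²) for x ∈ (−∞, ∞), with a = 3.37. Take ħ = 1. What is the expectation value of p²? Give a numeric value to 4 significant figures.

10.11

p² φ = −ħ² d²φ/dx²; ⟨p²⟩ = −ħ² ∫ φ*·φ'' dx / ∫|φ|² dx.
Expand each integrand as polynomial × e^(−2ax²) and use ∫x^(2j)·e^(−2ax²) dx = (2j−1)!!/(4a)^j · √(π/(2a)), odd powers → 0; here √(π/(2a)) = 0.68272. Differentiate with the product rule, d/dx e^(−ax²) = −2ax·e^(−ax²).
State is unnormalized: ∫|φ|² dx = 0.050647, and ∫φ*·(−ħ² φ'') dx = 0.51204, so ⟨p²⟩ = 0.51204 / 0.050647.
⟨p²⟩ = 10.110.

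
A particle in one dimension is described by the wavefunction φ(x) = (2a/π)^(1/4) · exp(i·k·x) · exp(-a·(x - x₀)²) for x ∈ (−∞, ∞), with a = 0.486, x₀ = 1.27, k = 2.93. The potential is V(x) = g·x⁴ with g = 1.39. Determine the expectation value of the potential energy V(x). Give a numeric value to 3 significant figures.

⟨V⟩ = ∫ V(x)·|φ|² dx.
Gaussian moments (u = x − x₀): ∫u^(2j)·e^(−2au²) du = (2j−1)!!/(4a)^j · √(π/(2a)), odd powers integrate to 0; here √(π/(2a)) = 1.7978.
⟨V⟩ = 11.639.

11.6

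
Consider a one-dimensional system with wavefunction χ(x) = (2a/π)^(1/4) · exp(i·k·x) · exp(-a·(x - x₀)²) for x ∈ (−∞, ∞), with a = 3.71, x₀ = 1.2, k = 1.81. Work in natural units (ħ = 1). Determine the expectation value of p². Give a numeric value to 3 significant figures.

6.99

p² χ = −ħ² d²χ/dx²; ⟨p²⟩ = −ħ² ∫ χ*·χ'' dx.
Gaussian moments (u = x − x₀): ∫u^(2j)·e^(−2au²) du = (2j−1)!!/(4a)^j · √(π/(2a)), odd powers integrate to 0; here √(π/(2a)) = 0.65069. Derivatives: χ′ = (ik − 2au)·χ, χ″ = ((ik − 2au)² − 2a)·χ; the odd-in-u pieces drop out.
⟨p²⟩ = 6.9861.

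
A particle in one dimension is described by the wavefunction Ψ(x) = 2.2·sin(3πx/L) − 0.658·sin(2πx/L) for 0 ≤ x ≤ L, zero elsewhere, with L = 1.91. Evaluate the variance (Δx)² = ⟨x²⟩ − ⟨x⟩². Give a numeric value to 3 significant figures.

Compute ⟨x⟩ and ⟨x²⟩ separately, then (Δx)² = ⟨x²⟩ − ⟨x⟩².
On 0 ≤ x ≤ L (j ≠ l): ∫sin²(jπx/L) dx = L/2, ∫sin(jπx/L)·sin(lπx/L) dx = 0; diagonal moments ∫x·sin²(jπx/L) dx = L²/4, ∫x²·sin²(jπx/L) dx = L³·(1/6 − 1/(4j²π²)); cross terms ∫x·sin(jπx/L)·sin(lπx/L) dx = 0 for j + l even and −4jlL²/(π²(j² − l²)²) for j + l odd, ∫x²·sin(jπx/L)·sin(lπx/L) dx = (−1)^(j+l)·4jlL³/(π²(j² − l²)²); higher powers the same way via product-to-sum and parts.
Normalization: ∫|Ψ|² dx = 5.0357.
⟨x⟩ = 1.1590 and ⟨x²⟩ = 1.5831.
(Δx)² = 1.5831 − (1.1590)² = 0.23974.

0.240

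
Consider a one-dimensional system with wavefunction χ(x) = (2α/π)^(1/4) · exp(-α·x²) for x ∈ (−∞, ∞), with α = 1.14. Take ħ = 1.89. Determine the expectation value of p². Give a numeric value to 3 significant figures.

p² χ = −ħ² d²χ/dx²; ⟨p²⟩ = −ħ² ∫ χ*·χ'' dx.
Gaussian moments: ∫x^(2j)·e^(−2αx²) dx = (2j−1)!!/(4α)^j · √(π/(2α)), odd powers integrate to 0; here √(π/(2α)) = 1.1738. Derivatives: d/dx e^(−αx²) = −2αx·e^(−αx²), d²/dx² e^(−αx²) = (4α²x² − 2α)·e^(−αx²).
⟨p²⟩ = 4.0722.

4.07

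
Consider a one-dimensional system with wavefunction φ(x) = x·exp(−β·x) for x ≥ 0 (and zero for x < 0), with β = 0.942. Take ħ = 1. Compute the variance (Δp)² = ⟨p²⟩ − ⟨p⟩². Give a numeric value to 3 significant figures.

Compute ⟨p⟩ and ⟨p²⟩ separately; (Δp)² = ⟨p²⟩ − ⟨p⟩².
Differentiate x·exp(−β·x) with the product rule; every integrand then reduces to terms xʲ·e^(−2βx) on [0, ∞), with ∫₀^∞ xʲ·e^(−2βx) dx = j!/(2β)^(j+1).
Normalization: ∫|φ|² dx = 0.29908.
⟨p⟩ = 0.0000 and ⟨p²⟩ = 0.88736.
(Δp)² = 0.88736 − (0.0000)² = 0.88736.

0.887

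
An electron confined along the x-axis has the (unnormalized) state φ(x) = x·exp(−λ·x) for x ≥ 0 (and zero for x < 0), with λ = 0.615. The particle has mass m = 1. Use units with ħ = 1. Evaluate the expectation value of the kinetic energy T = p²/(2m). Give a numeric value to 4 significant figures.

T = −(ħ²/2m) d²/dx², so ⟨T⟩ = −(ħ²/2m) ∫ φ*·φ'' dx / ∫|φ|² dx; with m = 1.
Differentiate x·exp(−λ·x) with the product rule; every integrand then reduces to terms xʲ·e^(−2λx) on [0, ∞), with ∫₀^∞ xʲ·e^(−2λx) dx = j!/(2λ)^(j+1).
State is unnormalized: ∫|φ|² dx = 1.0748, and ∫φ*·(−ħ²/2m · φ'') dx = 0.20325, so ⟨T⟩ = 0.20325 / 1.0748.
⟨T⟩ = 0.18911.

0.1891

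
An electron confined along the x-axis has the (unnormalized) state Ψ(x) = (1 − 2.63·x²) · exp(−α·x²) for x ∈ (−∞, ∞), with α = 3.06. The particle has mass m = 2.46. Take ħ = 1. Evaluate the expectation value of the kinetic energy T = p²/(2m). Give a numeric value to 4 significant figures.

T = −(ħ²/2m) d²/dx², so ⟨T⟩ = −(ħ²/2m) ∫ Ψ*·Ψ'' dx / ∫|Ψ|² dx; with m = 2.46.
Expand each integrand as polynomial × e^(−2αx²) and use ∫x^(2j)·e^(−2αx²) dx = (2j−1)!!/(4α)^j · √(π/(2α)), odd powers → 0; here √(π/(2α)) = 0.71647. Differentiate with the product rule, d/dx e^(−αx²) = −2αx·e^(−αx²).
State is unnormalized: ∫|Ψ|² dx = 0.50781, and ∫Ψ*·(−ħ²/2m · Ψ'') dx = 0.78112, so ⟨T⟩ = 0.78112 / 0.50781.
⟨T⟩ = 1.5382.

1.538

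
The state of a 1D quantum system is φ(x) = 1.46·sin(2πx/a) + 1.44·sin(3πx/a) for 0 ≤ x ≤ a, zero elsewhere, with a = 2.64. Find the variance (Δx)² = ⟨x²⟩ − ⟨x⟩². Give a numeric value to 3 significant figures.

0.253

Compute ⟨x⟩ and ⟨x²⟩ separately, then (Δx)² = ⟨x²⟩ − ⟨x⟩².
On 0 ≤ x ≤ a (j ≠ l): ∫sin²(jπx/a) dx = a/2, ∫sin(jπx/a)·sin(lπx/a) dx = 0; diagonal moments ∫x·sin²(jπx/a) dx = a²/4, ∫x²·sin²(jπx/a) dx = a³·(1/6 − 1/(4j²π²)); cross terms ∫x·sin(jπx/a)·sin(lπx/a) dx = 0 for j + l even and −4jla²/(π²(j² − l²)²) for j + l odd, ∫x²·sin(jπx/a)·sin(lπx/a) dx = (−1)^(j+l)·4jla³/(π²(j² − l²)²); higher powers the same way via product-to-sum and parts.
Normalization: ∫|φ|² dx = 5.5509.
⟨x⟩ = 0.80647 and ⟨x²⟩ = 0.90340.
(Δx)² = 0.90340 − (0.80647)² = 0.25300.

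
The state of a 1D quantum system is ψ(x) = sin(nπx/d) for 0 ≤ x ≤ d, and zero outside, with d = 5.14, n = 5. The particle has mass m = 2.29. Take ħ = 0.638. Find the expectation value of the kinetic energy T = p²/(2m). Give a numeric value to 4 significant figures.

T = −(ħ²/2m) d²/dx², so ⟨T⟩ = −(ħ²/2m) ∫ ψ*·ψ'' dx / ∫|ψ|² dx; with m = 2.29.
d/dx sin(nπx/d) = (nπ/d)·cos(nπx/d) and d²/dx² sin(nπx/d) = −(nπ/d)²·sin(nπx/d); on 0 ≤ x ≤ d, ∫sin²(nπx/d) dx = d/2 and ∫sin(nπx/d)·cos(nπx/d) dx = 0.
State is unnormalized: ∫|ψ|² dx = 2.5700, and ∫ψ*·(−ħ²/2m · ψ'') dx = 2.1332, so ⟨T⟩ = 2.1332 / 2.5700.
⟨T⟩ = 0.83002.

0.8300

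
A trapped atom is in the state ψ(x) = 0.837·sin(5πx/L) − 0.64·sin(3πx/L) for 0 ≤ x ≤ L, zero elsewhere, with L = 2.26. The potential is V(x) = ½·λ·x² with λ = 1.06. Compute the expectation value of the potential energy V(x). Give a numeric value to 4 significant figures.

0.7692

⟨V⟩ = ∫ V(x)·|ψ|² dx / ∫|ψ|² dx.
On 0 ≤ x ≤ L (j ≠ l): ∫sin²(jπx/L) dx = L/2, ∫sin(jπx/L)·sin(lπx/L) dx = 0; diagonal moments ∫x·sin²(jπx/L) dx = L²/4, ∫x²·sin²(jπx/L) dx = L³·(1/6 − 1/(4j²π²)); cross terms ∫x·sin(jπx/L)·sin(lπx/L) dx = 0 for j + l even and −4jlL²/(π²(j² − l²)²) for j + l odd, ∫x²·sin(jπx/L)·sin(lπx/L) dx = (−1)^(j+l)·4jlL³/(π²(j² − l²)²); higher powers the same way via product-to-sum and parts.
State is unnormalized: ∫|ψ|² dx = 1.2545, and ∫ψ*·V(x)·ψ dx = 0.96494, so ⟨V⟩ = 0.96494 / 1.2545.
⟨V⟩ = 0.76919.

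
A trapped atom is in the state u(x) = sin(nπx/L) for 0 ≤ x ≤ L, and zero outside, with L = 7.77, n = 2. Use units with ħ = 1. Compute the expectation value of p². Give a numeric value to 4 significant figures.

p² u = −ħ² d²u/dx²; ⟨p²⟩ = −ħ² ∫ u*·u'' dx / ∫|u|² dx.
d/dx sin(nπx/L) = (nπ/L)·cos(nπx/L) and d²/dx² sin(nπx/L) = −(nπ/L)²·sin(nπx/L); on 0 ≤ x ≤ L, ∫sin²(nπx/L) dx = L/2 and ∫sin(nπx/L)·cos(nπx/L) dx = 0.
State is unnormalized: ∫|u|² dx = 3.8850, and ∫u*·(−ħ² u'') dx = 2.5404, so ⟨p²⟩ = 2.5404 / 3.8850.
⟨p²⟩ = 0.65391.

0.6539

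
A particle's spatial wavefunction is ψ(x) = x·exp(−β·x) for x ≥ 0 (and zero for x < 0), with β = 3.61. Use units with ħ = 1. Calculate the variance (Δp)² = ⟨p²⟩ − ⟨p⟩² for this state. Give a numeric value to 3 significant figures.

Compute ⟨p⟩ and ⟨p²⟩ separately; (Δp)² = ⟨p²⟩ − ⟨p⟩².
Differentiate x·exp(−β·x) with the product rule; every integrand then reduces to terms xʲ·e^(−2βx) on [0, ∞), with ∫₀^∞ xʲ·e^(−2βx) dx = j!/(2β)^(j+1).
Normalization: ∫|ψ|² dx = 0.0053140.
⟨p⟩ = 0.0000 and ⟨p²⟩ = 13.032.
(Δp)² = 13.032 − (0.0000)² = 13.032.

13.0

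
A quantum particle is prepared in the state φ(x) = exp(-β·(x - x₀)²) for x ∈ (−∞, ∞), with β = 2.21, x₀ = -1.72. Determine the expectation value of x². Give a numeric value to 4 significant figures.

⟨x²⟩ = ∫ x²·|φ|² dx / ∫|φ|² dx (integrals over the domain).
Gaussian moments (u = x − x₀): ∫u^(2j)·e^(−2βu²) du = (2j−1)!!/(4β)^j · √(π/(2β)), odd powers integrate to 0; here √(π/(2β)) = 0.84307.
State is unnormalized: ∫|φ|² dx = 0.84307, and ∫φ*·x²·φ dx = 2.5895, so ⟨x²⟩ = 2.5895 / 0.84307.
⟨x²⟩ = 3.0715.

3.072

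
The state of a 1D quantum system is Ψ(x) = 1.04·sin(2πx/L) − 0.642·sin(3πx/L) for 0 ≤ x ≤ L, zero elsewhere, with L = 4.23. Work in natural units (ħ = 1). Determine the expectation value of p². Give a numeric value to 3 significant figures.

p² Ψ = −ħ² d²Ψ/dx²; ⟨p²⟩ = −ħ² ∫ Ψ*·Ψ'' dx / ∫|Ψ|² dx.
d²/dx² sin(jπx/L) = −(jπ/L)²·sin(jπx/L); on 0 ≤ x ≤ L, ∫sin²(jπx/L) dx = L/2 and ∫sin(jπx/L)·sin(lπx/L) dx = 0 for j ≠ l, so only diagonal terms survive in ∫|Ψ|² and ∫Ψ·Ψ″; ∫Ψ·Ψ′ dx = [Ψ²/2] between the walls = 0.
State is unnormalized: ∫|Ψ|² dx = 3.1593, and ∫Ψ*·(−ħ² Ψ'') dx = 9.3748, so ⟨p²⟩ = 9.3748 / 3.1593.
⟨p²⟩ = 2.9674.

2.97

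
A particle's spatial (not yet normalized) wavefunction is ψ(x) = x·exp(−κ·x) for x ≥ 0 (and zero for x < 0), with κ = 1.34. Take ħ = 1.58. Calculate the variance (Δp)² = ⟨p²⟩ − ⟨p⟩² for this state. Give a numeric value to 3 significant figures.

4.48

Compute ⟨p⟩ and ⟨p²⟩ separately; (Δp)² = ⟨p²⟩ − ⟨p⟩².
Differentiate x·exp(−κ·x) with the product rule; every integrand then reduces to terms xʲ·e^(−2κx) on [0, ∞), with ∫₀^∞ xʲ·e^(−2κx) dx = j!/(2κ)^(j+1).
Normalization: ∫|ψ|² dx = 0.10390.
⟨p⟩ = 0.0000 and ⟨p²⟩ = 4.4825.
(Δp)² = 4.4825 − (0.0000)² = 4.4825.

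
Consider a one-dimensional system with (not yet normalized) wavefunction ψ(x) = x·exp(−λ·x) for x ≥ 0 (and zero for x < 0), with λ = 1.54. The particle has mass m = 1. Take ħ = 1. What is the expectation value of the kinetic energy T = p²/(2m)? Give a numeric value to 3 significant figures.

T = −(ħ²/2m) d²/dx², so ⟨T⟩ = −(ħ²/2m) ∫ ψ*·ψ'' dx / ∫|ψ|² dx; with m = 1.
Differentiate x·exp(−λ·x) with the product rule; every integrand then reduces to terms xʲ·e^(−2λx) on [0, ∞), with ∫₀^∞ xʲ·e^(−2λx) dx = j!/(2λ)^(j+1).
State is unnormalized: ∫|ψ|² dx = 0.068451, and ∫ψ*·(−ħ²/2m · ψ'') dx = 0.081169, so ⟨T⟩ = 0.081169 / 0.068451.
⟨T⟩ = 1.1858.

1.19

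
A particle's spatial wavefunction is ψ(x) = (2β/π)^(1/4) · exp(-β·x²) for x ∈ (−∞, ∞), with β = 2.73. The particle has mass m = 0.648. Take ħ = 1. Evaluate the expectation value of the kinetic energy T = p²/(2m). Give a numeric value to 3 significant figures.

T = −(ħ²/2m) d²/dx², so ⟨T⟩ = −(ħ²/2m) ∫ ψ*·ψ'' dx; with m = 0.648.
Gaussian moments: ∫x^(2j)·e^(−2βx²) dx = (2j−1)!!/(4β)^j · √(π/(2β)), odd powers integrate to 0; here √(π/(2β)) = 0.75854. Derivatives: d/dx e^(−βx²) = −2βx·e^(−βx²), d²/dx² e^(−βx²) = (4β²x² − 2β)·e^(−βx²).
⟨T⟩ = 2.1065.

2.11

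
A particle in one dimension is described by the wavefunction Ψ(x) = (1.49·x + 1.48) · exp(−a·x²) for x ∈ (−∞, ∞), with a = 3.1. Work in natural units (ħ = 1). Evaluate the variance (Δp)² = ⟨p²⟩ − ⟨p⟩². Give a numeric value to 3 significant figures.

Compute ⟨p⟩ and ⟨p²⟩ separately; (Δp)² = ⟨p²⟩ − ⟨p⟩².
Expand each integrand as polynomial × e^(−2ax²) and use ∫x^(2j)·e^(−2ax²) dx = (2j−1)!!/(4a)^j · √(π/(2a)), odd powers → 0; here √(π/(2a)) = 0.71183. Differentiate with the product rule, d/dx e^(−ax²) = −2ax·e^(−ax²).
Normalization: ∫|Ψ|² dx = 1.6866.
⟨p⟩ = 0.0000 and ⟨p²⟩ = 3.5685.
(Δp)² = 3.5685 − (0.0000)² = 3.5685.

3.57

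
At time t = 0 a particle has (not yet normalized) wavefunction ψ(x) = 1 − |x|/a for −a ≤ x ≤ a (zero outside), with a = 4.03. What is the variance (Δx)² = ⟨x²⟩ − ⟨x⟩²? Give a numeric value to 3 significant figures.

1.62

Compute ⟨x⟩ and ⟨x²⟩ separately, then (Δx)² = ⟨x²⟩ − ⟨x⟩².
ψ is even, so ∫ over [−a, a] = 2∫₀ᵃ with ψ = 1 − x/a there: ∫₀ᵃ (1 − x/a)² dx = a/3, ∫₀ᵃ x²(1 − x/a)² dx = a³/30, ∫₀ᵃ x⁴(1 − x/a)² dx = a⁵/105.
Normalization: ∫|ψ|² dx = 2.6867.
⟨x⟩ = 0.0000 and ⟨x²⟩ = 1.6241.
(Δx)² = 1.6241 − (0.0000)² = 1.6241.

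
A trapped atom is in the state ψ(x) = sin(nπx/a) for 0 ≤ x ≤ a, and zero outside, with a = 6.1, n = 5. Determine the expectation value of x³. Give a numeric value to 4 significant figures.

⟨x³⟩ = ∫ x³·|ψ|² dx / ∫|ψ|² dx (integrals over the domain).
With sin²θ = (1 − cos2θ)/2 on 0 ≤ x ≤ a: ∫sin²(nπx/a) dx = a/2, ∫x·sin²(nπx/a) dx = a²/4, ∫x²·sin²(nπx/a) dx = a³·(1/6 − 1/(4n²π²)); higher powers xᵏ the same way, integrating xᵏ·cos(2nπx/a) by parts.
State is unnormalized: ∫|ψ|² dx = 3.0500, and ∫ψ*·x³·ψ dx = 170.97, so ⟨x³⟩ = 170.97 / 3.0500.
⟨x³⟩ = 56.055.

56.06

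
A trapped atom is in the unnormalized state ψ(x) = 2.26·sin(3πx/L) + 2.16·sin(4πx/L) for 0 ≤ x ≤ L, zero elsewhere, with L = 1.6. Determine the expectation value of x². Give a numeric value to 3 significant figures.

0.334

⟨x²⟩ = ∫ x²·|ψ|² dx / ∫|ψ|² dx (integrals over the domain).
On 0 ≤ x ≤ L (j ≠ l): ∫sin²(jπx/L) dx = L/2, ∫sin(jπx/L)·sin(lπx/L) dx = 0; diagonal moments ∫x·sin²(jπx/L) dx = L²/4, ∫x²·sin²(jπx/L) dx = L³·(1/6 − 1/(4j²π²)); cross terms ∫x·sin(jπx/L)·sin(lπx/L) dx = 0 for j + l even and −4jlL²/(π²(j² − l²)²) for j + l odd, ∫x²·sin(jπx/L)·sin(lπx/L) dx = (−1)^(j+l)·4jlL³/(π²(j² − l²)²); higher powers the same way via product-to-sum and parts.
State is unnormalized: ∫|ψ|² dx = 7.8186, and ∫ψ*·x²·ψ dx = 2.6136, so ⟨x²⟩ = 2.6136 / 7.8186.
⟨x²⟩ = 0.33428.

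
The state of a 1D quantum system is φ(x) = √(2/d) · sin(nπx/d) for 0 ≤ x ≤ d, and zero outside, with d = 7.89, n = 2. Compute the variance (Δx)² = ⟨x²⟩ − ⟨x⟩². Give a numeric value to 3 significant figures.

4.40

Compute ⟨x⟩ and ⟨x²⟩ separately, then (Δx)² = ⟨x²⟩ − ⟨x⟩².
With sin²θ = (1 − cos2θ)/2 on 0 ≤ x ≤ d: ∫sin²(nπx/d) dx = d/2, ∫x·sin²(nπx/d) dx = d²/4, ∫x²·sin²(nπx/d) dx = d³·(1/6 − 1/(4n²π²)); higher powers xᵏ the same way, integrating xᵏ·cos(2nπx/d) by parts.
⟨x⟩ = 3.9450 and ⟨x²⟩ = 19.962.
(Δx)² = 19.962 − (3.9450)² = 4.3992.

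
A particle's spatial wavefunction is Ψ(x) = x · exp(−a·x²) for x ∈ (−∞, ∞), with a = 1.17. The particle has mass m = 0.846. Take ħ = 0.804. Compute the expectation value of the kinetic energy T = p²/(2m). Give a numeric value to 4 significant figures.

T = −(ħ²/2m) d²/dx², so ⟨T⟩ = −(ħ²/2m) ∫ Ψ*·Ψ'' dx / ∫|Ψ|² dx; with m = 0.846.
Expand each integrand as polynomial × e^(−2ax²) and use ∫x^(2j)·e^(−2ax²) dx = (2j−1)!!/(4a)^j · √(π/(2a)), odd powers → 0; here √(π/(2a)) = 1.1587. Differentiate with the product rule, d/dx e^(−ax²) = −2ax·e^(−ax²).
State is unnormalized: ∫|Ψ|² dx = 0.24758, and ∫Ψ*·(−ħ²/2m · Ψ'') dx = 0.33200, so ⟨T⟩ = 0.33200 / 0.24758.
⟨T⟩ = 1.3410.

1.341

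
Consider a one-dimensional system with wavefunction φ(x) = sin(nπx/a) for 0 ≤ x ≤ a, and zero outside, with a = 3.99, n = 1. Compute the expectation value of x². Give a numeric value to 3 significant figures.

⟨x²⟩ = ∫ x²·|φ|² dx / ∫|φ|² dx (integrals over the domain).
With sin²θ = (1 − cos2θ)/2 on 0 ≤ x ≤ a: ∫sin²(nπx/a) dx = a/2, ∫x·sin²(nπx/a) dx = a²/4, ∫x²·sin²(nπx/a) dx = a³·(1/6 − 1/(4n²π²)); higher powers xᵏ the same way, integrating xᵏ·cos(2nπx/a) by parts.
State is unnormalized: ∫|φ|² dx = 1.9950, and ∫φ*·x²·φ dx = 8.9779, so ⟨x²⟩ = 8.9779 / 1.9950.
⟨x²⟩ = 4.5002.

4.50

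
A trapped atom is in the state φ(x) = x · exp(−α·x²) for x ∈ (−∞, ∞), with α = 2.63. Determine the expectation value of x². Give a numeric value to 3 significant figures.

0.285

⟨x²⟩ = ∫ x²·|φ|² dx / ∫|φ|² dx (integrals over the domain).
Expand each integrand as polynomial × e^(−2αx²) and use ∫x^(2j)·e^(−2αx²) dx = (2j−1)!!/(4α)^j · √(π/(2α)), odd powers → 0; here √(π/(2α)) = 0.77283.
State is unnormalized: ∫|φ|² dx = 0.073463, and ∫φ*·x²·φ dx = 0.020949, so ⟨x²⟩ = 0.020949 / 0.073463.
⟨x²⟩ = 0.28517.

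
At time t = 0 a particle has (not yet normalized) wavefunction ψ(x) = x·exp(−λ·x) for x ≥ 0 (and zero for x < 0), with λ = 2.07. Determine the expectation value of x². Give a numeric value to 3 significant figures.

0.700

⟨x²⟩ = ∫ x²·|ψ|² dx / ∫|ψ|² dx (integrals over the domain).
Every integrand reduces to terms xʲ·e^(−2λx) on [0, ∞); use ∫₀^∞ xʲ·e^(−2λx) dx = j!/(2λ)^(j+1).
State is unnormalized: ∫|ψ|² dx = 0.028186, and ∫ψ*·x²·ψ dx = 0.019734, so ⟨x²⟩ = 0.019734 / 0.028186.
⟨x²⟩ = 0.70013.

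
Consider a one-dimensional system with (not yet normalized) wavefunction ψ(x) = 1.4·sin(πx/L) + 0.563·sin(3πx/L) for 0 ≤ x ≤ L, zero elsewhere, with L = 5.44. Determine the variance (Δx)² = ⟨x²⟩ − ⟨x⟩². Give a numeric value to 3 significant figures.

Compute ⟨x⟩ and ⟨x²⟩ separately, then (Δx)² = ⟨x²⟩ − ⟨x⟩².
On 0 ≤ x ≤ L (j ≠ l): ∫sin²(jπx/L) dx = L/2, ∫sin(jπx/L)·sin(lπx/L) dx = 0; diagonal moments ∫x·sin²(jπx/L) dx = L²/4, ∫x²·sin²(jπx/L) dx = L³·(1/6 − 1/(4j²π²)); cross terms ∫x·sin(jπx/L)·sin(lπx/L) dx = 0 for j + l even and −4jlL²/(π²(j² − l²)²) for j + l odd, ∫x²·sin(jπx/L)·sin(lπx/L) dx = (−1)^(j+l)·4jlL³/(π²(j² − l²)²); higher powers the same way via product-to-sum and parts.
Normalization: ∫|ψ|² dx = 6.1934.
⟨x⟩ = 2.7200 and ⟨x²⟩ = 9.3293.
(Δx)² = 9.3293 − (2.7200)² = 1.9309.

1.93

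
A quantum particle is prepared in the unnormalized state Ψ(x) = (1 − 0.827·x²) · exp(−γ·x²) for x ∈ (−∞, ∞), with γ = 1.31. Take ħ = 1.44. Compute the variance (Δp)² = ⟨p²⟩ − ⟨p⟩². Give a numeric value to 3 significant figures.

5.33

Compute ⟨p⟩ and ⟨p²⟩ separately; (Δp)² = ⟨p²⟩ − ⟨p⟩².
Expand each integrand as polynomial × e^(−2γx²) and use ∫x^(2j)·e^(−2γx²) dx = (2j−1)!!/(4γ)^j · √(π/(2γ)), odd powers → 0; here √(π/(2γ)) = 1.0950. Differentiate with the product rule, d/dx e^(−γx²) = −2γx·e^(−γx²).
Normalization: ∫|Ψ|² dx = 0.83121.
⟨p⟩ = 0.0000 and ⟨p²⟩ = 5.3321.
(Δp)² = 5.3321 − (0.0000)² = 5.3321.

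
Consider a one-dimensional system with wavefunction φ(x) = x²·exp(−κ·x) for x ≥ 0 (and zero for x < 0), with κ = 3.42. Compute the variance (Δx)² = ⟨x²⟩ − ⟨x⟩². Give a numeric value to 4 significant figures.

0.1069

Compute ⟨x⟩ and ⟨x²⟩ separately, then (Δx)² = ⟨x²⟩ − ⟨x⟩².
Every integrand reduces to terms xʲ·e^(−2κx) on [0, ∞); use ∫₀^∞ xʲ·e^(−2κx) dx = j!/(2κ)^(j+1).
Normalization: ∫|φ|² dx = 0.0016030.
⟨x⟩ = 0.73099 and ⟨x²⟩ = 0.64122.
(Δx)² = 0.64122 − (0.73099)² = 0.10687.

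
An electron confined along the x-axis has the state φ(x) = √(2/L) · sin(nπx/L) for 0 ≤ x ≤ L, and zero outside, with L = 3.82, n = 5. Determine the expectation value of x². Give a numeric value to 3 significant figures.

⟨x²⟩ = ∫ x²·|φ|² dx (integrals over the domain).
With sin²θ = (1 − cos2θ)/2 on 0 ≤ x ≤ L: ∫sin²(nπx/L) dx = L/2, ∫x·sin²(nπx/L) dx = L²/4, ∫x²·sin²(nπx/L) dx = L³·(1/6 − 1/(4n²π²)); higher powers xᵏ the same way, integrating xᵏ·cos(2nπx/L) by parts.
⟨x²⟩ = 4.8346.

4.83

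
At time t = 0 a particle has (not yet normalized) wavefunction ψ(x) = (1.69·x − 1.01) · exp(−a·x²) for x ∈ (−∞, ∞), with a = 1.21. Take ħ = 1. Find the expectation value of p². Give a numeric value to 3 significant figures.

p² ψ = −ħ² d²ψ/dx²; ⟨p²⟩ = −ħ² ∫ ψ*·ψ'' dx / ∫|ψ|² dx.
Expand each integrand as polynomial × e^(−2ax²) and use ∫x^(2j)·e^(−2ax²) dx = (2j−1)!!/(4a)^j · √(π/(2a)), odd powers → 0; here √(π/(2a)) = 1.1394. Differentiate with the product rule, d/dx e^(−ax²) = −2ax·e^(−ax²).
State is unnormalized: ∫|ψ|² dx = 1.8346, and ∫ψ*·(−ħ² ψ'') dx = 3.8470, so ⟨p²⟩ = 3.8470 / 1.8346.
⟨p²⟩ = 2.0969.

2.10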